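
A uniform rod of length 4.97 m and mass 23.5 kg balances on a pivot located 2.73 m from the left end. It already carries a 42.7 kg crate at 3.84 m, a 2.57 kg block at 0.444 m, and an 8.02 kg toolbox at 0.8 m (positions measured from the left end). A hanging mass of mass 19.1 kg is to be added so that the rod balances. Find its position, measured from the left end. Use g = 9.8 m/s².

x ≈ 1.67 m from the left end

Take moments about the pivot (at 2.73 m from the left end).
Beam weight: 23.5 × 9.8 = 230.3 N down at 2.485 m → arm 0.245 m, τ = 230.3 × 0.245 = 56.42 N·m counterclockwise.
Crate: 42.7 × 9.8 = 418.5 N down at 3.84 m → arm 1.11 m, τ = 418.5 × 1.11 = 464.5 N·m clockwise.
Block: 2.57 × 9.8 = 25.19 N down at 0.444 m → arm 2.286 m, τ = 25.19 × 2.286 = 57.58 N·m counterclockwise.
Toolbox: 8.02 × 9.8 = 78.6 N down at 0.8 m → arm 1.93 m, τ = 78.6 × 1.93 = 151.7 N·m counterclockwise.
Net moment of existing loads = 198.8 N·m clockwise.
The hanging mass weighs 19.1 × 9.8 = 187.2 N and must supply an equal counterclockwise moment, so its lever arm about the pivot is 198.8 / 187.2 = 1.06 m.
That puts it at 2.73 − 1.06 = 1.67 m from the left end.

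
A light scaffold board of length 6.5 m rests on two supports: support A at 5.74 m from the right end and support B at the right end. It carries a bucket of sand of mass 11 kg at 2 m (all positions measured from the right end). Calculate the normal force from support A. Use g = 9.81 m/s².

R_A ≈ 37.6 N

Sum moments about support B (its reaction then has zero moment arm).
Bucket of sand: 11 × 9.81 = 107.9 N down at 2 m → arm 2 m, τ = 107.9 × 2 = 215.8 N·m counterclockwise.
Net load moment about support B = 215.8 N·m counterclockwise.
Reaction R at support A is upward at 5.74 m, arm 5.74 m → moment R × 5.74 clockwise.
Balancing moments: R × 5.74 = 215.8, giving R = 37.6 N.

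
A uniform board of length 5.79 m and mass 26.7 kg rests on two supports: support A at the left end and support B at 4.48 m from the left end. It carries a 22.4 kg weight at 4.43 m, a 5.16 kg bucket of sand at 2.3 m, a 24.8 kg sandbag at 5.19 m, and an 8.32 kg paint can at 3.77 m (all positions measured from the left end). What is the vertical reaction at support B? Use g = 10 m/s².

R_B ≈ 778 N

About support A:
Beam weight: 26.7 × 10 = 267 N down at 2.895 m → arm 2.895 m, τ = 267 × 2.895 = 773 N·m clockwise.
Weight: 22.4 × 10 = 224 N down at 4.43 m → arm 4.43 m, τ = 224 × 4.43 = 992.3 N·m clockwise.
Bucket of sand: 5.16 × 10 = 51.6 N down at 2.3 m → arm 2.3 m, τ = 51.6 × 2.3 = 118.7 N·m clockwise.
Sandbag: 24.8 × 10 = 248 N down at 5.19 m → arm 5.19 m, τ = 248 × 5.19 = 1287 N·m clockwise.
Paint can: 8.32 × 10 = 83.2 N down at 3.77 m → arm 3.77 m, τ = 83.2 × 3.77 = 313.7 N·m clockwise.
Net load moment about support A = 3485 N·m clockwise.
Reaction R at support B is upward at 4.48 m, arm 4.48 m → moment R × 4.48 counterclockwise.
Στ = 0 ⇒ R × 4.48 = 3485 ⇒ R = 778 N.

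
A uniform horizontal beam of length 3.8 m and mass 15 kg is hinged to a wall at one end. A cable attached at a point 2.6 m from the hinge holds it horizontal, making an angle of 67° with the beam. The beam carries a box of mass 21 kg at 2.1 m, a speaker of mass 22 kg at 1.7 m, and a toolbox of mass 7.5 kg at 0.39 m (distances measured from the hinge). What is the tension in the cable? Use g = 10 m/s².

T ≈ 472 N

Choose the hinge as the axis so the unknown hinge reaction has zero arm there.
Beam weight: 15 × 10 = 150 N down at 1.9 m → arm 1.9 m, τ = 150 × 1.9 = 285 N·m clockwise.
Box: 21 × 10 = 210 N down at 2.1 m → arm 2.1 m, τ = 210 × 2.1 = 441 N·m clockwise.
Speaker: 22 × 10 = 220 N down at 1.7 m → arm 1.7 m, τ = 220 × 1.7 = 374 N·m clockwise.
Toolbox: 7.5 × 10 = 75 N down at 0.39 m → arm 0.39 m, τ = 75 × 0.39 = 29.25 N·m clockwise.
Total clockwise load moment = 1129 N·m.
The cable tension T acts at 2.6 m; only its component perpendicular to the beam, T sinθ, produces torque. sin 67° = 0.9205.
For rotational equilibrium, T × 2.6 × 0.9205 = 1129, so T = 1129 / 2.393 = 472 N.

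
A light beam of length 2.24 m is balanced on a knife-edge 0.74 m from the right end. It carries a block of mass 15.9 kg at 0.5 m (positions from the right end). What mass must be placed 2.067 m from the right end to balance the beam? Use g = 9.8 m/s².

m ≈ 2.88 kg

Choose the knife-edge (at 0.74 m from the right end) as the axis so the support reaction has zero arm there.
Block: 15.9 × 9.8 = 155.8 N down at 0.5 m → arm 0.24 m, τ = 155.8 × 0.24 = 37.39 N·m clockwise.
Net moment of known loads = 37.39 N·m clockwise.
An unknown mass m at 2.067 m has arm 1.327 m; its moment is m·g·1.327 counterclockwise.
For rotational equilibrium, m × 9.8 × 1.327 = 37.39, so m = 37.39 / (9.8 × 1.327) = 2.88 kg.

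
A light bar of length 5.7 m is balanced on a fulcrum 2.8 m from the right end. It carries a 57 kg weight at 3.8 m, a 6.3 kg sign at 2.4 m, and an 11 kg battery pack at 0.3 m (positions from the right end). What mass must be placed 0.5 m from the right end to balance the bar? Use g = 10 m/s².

m ≈ 11.7 kg

Sum moments about the fulcrum (at 2.8 m from the right end) (the support reaction has zero arm there).
Weight: 57 × 10 = 570 N down at 3.8 m → arm 1 m, τ = 570 × 1 = 570 N·m counterclockwise.
Sign: 6.3 × 10 = 63 N down at 2.4 m → arm 0.4 m, τ = 63 × 0.4 = 25.2 N·m clockwise.
Battery pack: 11 × 10 = 110 N down at 0.3 m → arm 2.5 m, τ = 110 × 2.5 = 275 N·m clockwise.
Net moment of known loads = 269.8 N·m counterclockwise.
An unknown mass m at 0.5 m has arm 2.3 m; its moment is m·g·2.3 clockwise.
Balancing moments: m × 10 × 2.3 = 269.8, giving m = 269.8 / (10 × 2.3) = 11.7 kg.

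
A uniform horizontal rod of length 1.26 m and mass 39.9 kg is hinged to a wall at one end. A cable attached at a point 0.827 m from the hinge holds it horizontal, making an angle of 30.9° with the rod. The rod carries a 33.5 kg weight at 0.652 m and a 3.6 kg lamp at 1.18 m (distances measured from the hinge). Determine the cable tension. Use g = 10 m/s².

About the hinge:
Beam weight: 39.9 × 10 = 399 N down at 0.63 m → arm 0.63 m, τ = 399 × 0.63 = 251.4 N·m clockwise.
Weight: 33.5 × 10 = 335 N down at 0.652 m → arm 0.652 m, τ = 335 × 0.652 = 218.4 N·m clockwise.
Lamp: 3.6 × 10 = 36 N down at 1.18 m → arm 1.18 m, τ = 36 × 1.18 = 42.48 N·m clockwise.
Total clockwise load moment = 512.3 N·m.
The cable tension T acts at 0.827 m; only its component perpendicular to the rod, T sinθ, produces torque. sin 30.9° = 0.5135.
Στ = 0 ⇒ T × 0.827 × 0.5135 = 512.3 ⇒ T = 512.3 / 0.4247 = 1210 N.

T ≈ 1210 N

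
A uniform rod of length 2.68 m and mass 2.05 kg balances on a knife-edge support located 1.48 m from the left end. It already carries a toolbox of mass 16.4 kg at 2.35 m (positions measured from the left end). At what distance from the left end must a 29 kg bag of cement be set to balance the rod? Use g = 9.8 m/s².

Choose the knife-edge support (at 1.48 m from the left end) as the axis so the support reaction has zero arm there.
Beam weight: 2.05 × 9.8 = 20.09 N down at 1.34 m → arm 0.14 m, τ = 20.09 × 0.14 = 2.813 N·m counterclockwise.
Toolbox: 16.4 × 9.8 = 160.7 N down at 2.35 m → arm 0.87 m, τ = 160.7 × 0.87 = 139.8 N·m clockwise.
Net moment of existing loads = 137 N·m clockwise.
The bag of cement weighs 29 × 9.8 = 284.2 N and must supply an equal counterclockwise moment, so its lever arm about the knife-edge support is 137 / 284.2 = 0.482 m.
That puts it at 1.48 − 0.482 = 0.998 m from the left end.

x ≈ 0.998 m from the left end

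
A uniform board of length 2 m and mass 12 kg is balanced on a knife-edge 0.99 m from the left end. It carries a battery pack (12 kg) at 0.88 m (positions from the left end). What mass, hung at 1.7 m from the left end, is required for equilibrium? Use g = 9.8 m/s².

m ≈ 1.69 kg

Sum moments about the knife-edge (at 0.99 m from the left end) (the support reaction has zero arm there).
Beam weight: 12 × 9.8 = 117.6 N down at 1 m → arm 0.01 m, τ = 117.6 × 0.01 = 1.176 N·m clockwise.
Battery pack: 12 × 9.8 = 117.6 N down at 0.88 m → arm 0.11 m, τ = 117.6 × 0.11 = 12.94 N·m counterclockwise.
Net moment of known loads = 11.76 N·m counterclockwise.
An unknown mass m at 1.7 m has arm 0.71 m; its moment is m·g·0.71 clockwise.
Στ = 0 ⇒ m × 9.8 × 0.71 = 11.76 ⇒ m = 11.76 / (9.8 × 0.71) = 1.69 kg.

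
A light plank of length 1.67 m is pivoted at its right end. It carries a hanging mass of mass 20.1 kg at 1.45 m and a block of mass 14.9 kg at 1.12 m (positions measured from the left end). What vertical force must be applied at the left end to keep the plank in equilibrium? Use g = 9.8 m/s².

Take moments about the right end.
Hanging mass: 20.1 × 9.8 = 197 N down at 1.45 m → arm 0.22 m, τ = 197 × 0.22 = 43.34 N·m counterclockwise.
Block: 14.9 × 9.8 = 146 N down at 1.12 m → arm 0.55 m, τ = 146 × 0.55 = 80.3 N·m counterclockwise.
Net moment of the loads = 123.6 N·m counterclockwise.
The upward force F acts at the left end, arm 1.67 m, giving F × 1.67 clockwise.
Balancing moments: F × 1.67 = 123.6, giving F = 123.6 / 1.67 = 74 N.

F ≈ 74 N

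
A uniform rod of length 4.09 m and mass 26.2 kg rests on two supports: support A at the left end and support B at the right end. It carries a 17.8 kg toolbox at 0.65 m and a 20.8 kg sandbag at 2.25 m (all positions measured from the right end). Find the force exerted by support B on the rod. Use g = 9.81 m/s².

R_B ≈ 367 N

Taking torques about support A:
Beam weight: 26.2 × 9.81 = 257 N down at 2.045 m → arm 2.045 m, τ = 257 × 2.045 = 525.6 N·m clockwise.
Toolbox: 17.8 × 9.81 = 174.6 N down at 0.65 m → arm 3.44 m, τ = 174.6 × 3.44 = 600.6 N·m clockwise.
Sandbag: 20.8 × 9.81 = 204 N down at 2.25 m → arm 1.84 m, τ = 204 × 1.84 = 375.4 N·m clockwise.
Net load moment about support A = 1502 N·m clockwise.
Reaction R at support B is upward at 0 m, arm 4.09 m → moment R × 4.09 counterclockwise.
Στ = 0 ⇒ R × 4.09 = 1502 ⇒ R = 367 N.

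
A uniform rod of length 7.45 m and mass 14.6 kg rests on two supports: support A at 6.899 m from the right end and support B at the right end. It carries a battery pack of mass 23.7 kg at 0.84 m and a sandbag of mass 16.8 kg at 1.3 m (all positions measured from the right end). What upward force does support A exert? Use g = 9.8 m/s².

R_A ≈ 137 N

Choose support B as the axis so its reaction then has zero moment arm.
Beam weight: 14.6 × 9.8 = 143.1 N down at 3.725 m → arm 3.725 m, τ = 143.1 × 3.725 = 533 N·m counterclockwise.
Battery pack: 23.7 × 9.8 = 232.3 N down at 0.84 m → arm 0.84 m, τ = 232.3 × 0.84 = 195.1 N·m counterclockwise.
Sandbag: 16.8 × 9.8 = 164.6 N down at 1.3 m → arm 1.3 m, τ = 164.6 × 1.3 = 214 N·m counterclockwise.
Net load moment about support B = 942.1 N·m counterclockwise.
Reaction R at support A is upward at 6.899 m, arm 6.899 m → moment R × 6.899 clockwise.
Setting net torque to zero: R × 6.899 = 942.1 → R = 137 N.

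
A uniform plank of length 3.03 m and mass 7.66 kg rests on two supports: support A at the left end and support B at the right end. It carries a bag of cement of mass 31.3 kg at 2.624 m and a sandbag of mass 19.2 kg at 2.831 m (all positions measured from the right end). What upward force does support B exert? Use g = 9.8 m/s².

R_B ≈ 91 N

Taking torques about support A:
Beam weight: 7.66 × 9.8 = 75.07 N down at 1.515 m → arm 1.515 m, τ = 75.07 × 1.515 = 113.7 N·m clockwise.
Bag of cement: 31.3 × 9.8 = 306.7 N down at 2.624 m → arm 0.406 m, τ = 306.7 × 0.406 = 124.5 N·m clockwise.
Sandbag: 19.2 × 9.8 = 188.2 N down at 2.831 m → arm 0.199 m, τ = 188.2 × 0.199 = 37.45 N·m clockwise.
Net load moment about support A = 275.6 N·m clockwise.
Reaction R at support B is upward at 0 m, arm 3.03 m → moment R × 3.03 counterclockwise.
Στ = 0 ⇒ R × 3.03 = 275.6 ⇒ R = 91 N.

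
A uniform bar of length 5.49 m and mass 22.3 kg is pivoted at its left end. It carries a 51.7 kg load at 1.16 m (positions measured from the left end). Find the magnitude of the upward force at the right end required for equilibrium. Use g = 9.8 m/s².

F ≈ 216 N

Choose the left end as the axis so the unknown pivot reaction has zero arm there.
Beam weight: 22.3 × 9.8 = 218.5 N down at 2.745 m → arm 2.745 m, τ = 218.5 × 2.745 = 599.8 N·m clockwise.
Load: 51.7 × 9.8 = 506.7 N down at 1.16 m → arm 1.16 m, τ = 506.7 × 1.16 = 587.8 N·m clockwise.
Net moment of the loads = 1188 N·m clockwise.
The upward force F acts at the right end, arm 5.49 m, giving F × 5.49 counterclockwise.
Στ = 0 ⇒ F × 5.49 = 1188 ⇒ F = 1188 / 5.49 = 216 N.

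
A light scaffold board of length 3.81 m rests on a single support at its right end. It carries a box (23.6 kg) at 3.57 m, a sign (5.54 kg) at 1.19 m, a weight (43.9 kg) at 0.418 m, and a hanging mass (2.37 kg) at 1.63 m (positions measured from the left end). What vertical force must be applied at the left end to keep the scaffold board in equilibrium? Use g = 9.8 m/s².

F ≈ 448 N

Sum moments about the right end (the unknown pivot reaction has zero arm there).
Box: 23.6 × 9.8 = 231.3 N down at 3.57 m → arm 0.24 m, τ = 231.3 × 0.24 = 55.51 N·m counterclockwise.
Sign: 5.54 × 9.8 = 54.29 N down at 1.19 m → arm 2.62 m, τ = 54.29 × 2.62 = 142.2 N·m counterclockwise.
Weight: 43.9 × 9.8 = 430.2 N down at 0.418 m → arm 3.392 m, τ = 430.2 × 3.392 = 1459 N·m counterclockwise.
Hanging mass: 2.37 × 9.8 = 23.23 N down at 1.63 m → arm 2.18 m, τ = 23.23 × 2.18 = 50.64 N·m counterclockwise.
Net moment of the loads = 1707 N·m counterclockwise.
The upward force F acts at the left end, arm 3.81 m, giving F × 3.81 clockwise.
Στ = 0 ⇒ F × 3.81 = 1707 ⇒ F = 1707 / 3.81 = 448 N.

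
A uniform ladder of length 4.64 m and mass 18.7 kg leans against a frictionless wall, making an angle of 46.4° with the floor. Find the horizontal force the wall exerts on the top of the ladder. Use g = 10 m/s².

N_wall ≈ 89 N

Choose the foot of the ladder as the axis so the floor normal and friction both act there and drop out.
Ladder weight 18.7×10 = 187 N acts at 2.32 m along the ladder; its horizontal arm is 2.32·cos46.4° = 1.6 m → τ = 299.2 N·m clockwise.
Wall normal N acts horizontally at the top; its moment arm is the height L sinθ = 4.64·sin46.4° = 3.36 m, counterclockwise.
For rotational equilibrium, N × 3.36 = 299.2, so N = 89 N.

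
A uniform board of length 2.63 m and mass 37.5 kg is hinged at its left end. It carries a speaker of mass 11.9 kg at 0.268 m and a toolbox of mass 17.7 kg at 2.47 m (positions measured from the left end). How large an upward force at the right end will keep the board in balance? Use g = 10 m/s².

Choose the left end as the axis so the unknown pivot reaction has zero arm there.
Beam weight: 37.5 × 10 = 375 N down at 1.315 m → arm 1.315 m, τ = 375 × 1.315 = 493.1 N·m clockwise.
Speaker: 11.9 × 10 = 119 N down at 0.268 m → arm 0.268 m, τ = 119 × 0.268 = 31.89 N·m clockwise.
Toolbox: 17.7 × 10 = 177 N down at 2.47 m → arm 2.47 m, τ = 177 × 2.47 = 437.2 N·m clockwise.
Net moment of the loads = 962.2 N·m clockwise.
The upward force F acts at the right end, arm 2.63 m, giving F × 2.63 counterclockwise.
Στ = 0 ⇒ F × 2.63 = 962.2 ⇒ F = 962.2 / 2.63 = 366 N.

F ≈ 366 N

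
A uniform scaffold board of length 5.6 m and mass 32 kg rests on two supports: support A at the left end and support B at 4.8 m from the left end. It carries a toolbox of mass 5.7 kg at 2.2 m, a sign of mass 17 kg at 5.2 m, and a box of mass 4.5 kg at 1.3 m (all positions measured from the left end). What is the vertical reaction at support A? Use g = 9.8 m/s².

R_A ≈ 179 N

About support B:
Beam weight: 32 × 9.8 = 313.6 N down at 2.8 m → arm 2 m, τ = 313.6 × 2 = 627.2 N·m counterclockwise.
Toolbox: 5.7 × 9.8 = 55.86 N down at 2.2 m → arm 2.6 m, τ = 55.86 × 2.6 = 145.2 N·m counterclockwise.
Sign: 17 × 9.8 = 166.6 N down at 5.2 m → arm 0.4 m, τ = 166.6 × 0.4 = 66.64 N·m clockwise.
Box: 4.5 × 9.8 = 44.1 N down at 1.3 m → arm 3.5 m, τ = 44.1 × 3.5 = 154.3 N·m counterclockwise.
Net load moment about support B = 860.1 N·m counterclockwise.
Reaction R at support A is upward at 0 m, arm 4.8 m → moment R × 4.8 clockwise.
For rotational equilibrium, R × 4.8 = 860.1, so R = 179 N.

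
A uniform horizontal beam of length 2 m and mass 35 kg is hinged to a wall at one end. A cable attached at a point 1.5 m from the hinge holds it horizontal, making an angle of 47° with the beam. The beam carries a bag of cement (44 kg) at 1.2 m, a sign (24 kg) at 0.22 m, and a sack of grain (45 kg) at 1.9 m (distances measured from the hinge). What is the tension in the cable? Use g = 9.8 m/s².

Take moments about the hinge.
Beam weight: 35 × 9.8 = 343 N down at 1 m → arm 1 m, τ = 343 × 1 = 343 N·m clockwise.
Bag of cement: 44 × 9.8 = 431.2 N down at 1.2 m → arm 1.2 m, τ = 431.2 × 1.2 = 517.4 N·m clockwise.
Sign: 24 × 9.8 = 235.2 N down at 0.22 m → arm 0.22 m, τ = 235.2 × 0.22 = 51.74 N·m clockwise.
Sack of grain: 45 × 9.8 = 441 N down at 1.9 m → arm 1.9 m, τ = 441 × 1.9 = 837.9 N·m clockwise.
Total clockwise load moment = 1750 N·m.
The cable tension T acts at 1.5 m; only its component perpendicular to the beam, T sinθ, produces torque. sin 47° = 0.7314.
For rotational equilibrium, T × 1.5 × 0.7314 = 1750, so T = 1750 / 1.097 = 1600 N.

T ≈ 1600 N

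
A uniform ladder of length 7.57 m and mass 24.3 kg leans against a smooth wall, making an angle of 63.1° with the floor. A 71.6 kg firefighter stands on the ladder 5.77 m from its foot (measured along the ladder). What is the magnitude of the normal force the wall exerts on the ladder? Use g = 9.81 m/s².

Taking torques about the foot of the ladder:
Ladder weight 24.3×9.81 = 238.4 N acts at 3.785 m along the ladder; its horizontal arm is 3.785·cos63.1° = 1.712 m → τ = 408.1 N·m clockwise.
Firefighter: 71.6×9.81 = 702.4 N at 5.77 m → arm 2.611 m → τ = 1834 N·m clockwise.
Wall normal N acts horizontally at the top; its moment arm is the height L sinθ = 7.57·sin63.1° = 6.751 m, counterclockwise.
Setting net torque to zero: N × 6.751 = 2242 → N = 332 N.

N_wall ≈ 332 N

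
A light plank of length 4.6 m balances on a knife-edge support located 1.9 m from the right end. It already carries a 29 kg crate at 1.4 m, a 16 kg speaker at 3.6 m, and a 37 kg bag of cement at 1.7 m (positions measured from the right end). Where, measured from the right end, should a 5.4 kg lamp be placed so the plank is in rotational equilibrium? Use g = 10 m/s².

Take moments about the knife-edge support (at 1.9 m from the right end).
Crate: 29 × 10 = 290 N down at 1.4 m → arm 0.5 m, τ = 290 × 0.5 = 145 N·m clockwise.
Speaker: 16 × 10 = 160 N down at 3.6 m → arm 1.7 m, τ = 160 × 1.7 = 272 N·m counterclockwise.
Bag of cement: 37 × 10 = 370 N down at 1.7 m → arm 0.2 m, τ = 370 × 0.2 = 74 N·m clockwise.
Net moment of existing loads = 53 N·m counterclockwise.
The lamp weighs 5.4 × 10 = 54 N and must supply an equal clockwise moment, so its lever arm about the knife-edge support is 53 / 54 = 0.981 m.
That puts it at 1.9 − 0.981 = 0.919 m from the right end.

x ≈ 0.919 m from the right end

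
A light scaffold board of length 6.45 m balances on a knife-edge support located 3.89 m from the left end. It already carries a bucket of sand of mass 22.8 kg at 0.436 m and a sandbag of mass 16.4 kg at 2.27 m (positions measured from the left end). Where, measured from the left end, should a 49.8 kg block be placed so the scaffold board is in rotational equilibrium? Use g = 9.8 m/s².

x ≈ 6 m from the left end

Taking torques about the knife-edge support (at 3.89 m from the left end):
Bucket of sand: 22.8 × 9.8 = 223.4 N down at 0.436 m → arm 3.454 m, τ = 223.4 × 3.454 = 771.6 N·m counterclockwise.
Sandbag: 16.4 × 9.8 = 160.7 N down at 2.27 m → arm 1.62 m, τ = 160.7 × 1.62 = 260.3 N·m counterclockwise.
Net moment of existing loads = 1032 N·m counterclockwise.
The block weighs 49.8 × 9.8 = 488 N and must supply an equal clockwise moment, so its lever arm about the knife-edge support is 1032 / 488 = 2.11 m.
That puts it at 3.89 + 2.11 = 6 m from the left end.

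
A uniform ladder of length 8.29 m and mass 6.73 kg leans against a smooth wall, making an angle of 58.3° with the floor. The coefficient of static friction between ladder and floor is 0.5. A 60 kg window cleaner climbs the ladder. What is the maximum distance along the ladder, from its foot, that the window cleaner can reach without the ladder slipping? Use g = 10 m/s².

Choose the foot of the ladder as the axis so the floor normal and friction both act there and drop out.
Ladder weight 6.73×10 = 67.3 N acts at 4.145 m along the ladder; its horizontal arm is 4.145·cos58.3° = 2.178 m → τ = 146.6 N·m clockwise.
Window cleaner weight 60×10 = 600 N at distance d → arm d·cos58.3° → τ = 600·d·0.5255 clockwise.
Wall normal N at the top has arm L sinθ = 7.053 m counterclockwise, so Στ = 0 gives N·7.053 = 146.6 + 315.3·d.
ΣFy = 0 ⇒ N_floor = 667.3 N, so the maximum friction is μ_s·N_floor = 0.5×667.3 = 333.6 N. ΣFx = 0 ⇒ N_wall = f, so at the slipping point N = 333.6 N.
Substituting: 333.6×7.053 = 146.6 + 315.3·d ⇒ d = (2353 − 146.6) / 315.3 = 7 m.

d ≈ 7 m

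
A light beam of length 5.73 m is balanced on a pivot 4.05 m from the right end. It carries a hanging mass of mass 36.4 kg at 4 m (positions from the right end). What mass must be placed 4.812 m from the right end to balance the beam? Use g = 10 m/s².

m ≈ 2.39 kg

Sum moments about the pivot (at 4.05 m from the right end) (the support reaction has zero arm there).
Hanging mass: 36.4 × 10 = 364 N down at 4 m → arm 0.05 m, τ = 364 × 0.05 = 18.2 N·m clockwise.
Net moment of known loads = 18.2 N·m clockwise.
An unknown mass m at 4.812 m has arm 0.762 m; its moment is m·g·0.762 counterclockwise.
Setting net torque to zero: m × 10 × 0.762 = 18.2 → m = 18.2 / (10 × 0.762) = 2.39 kg.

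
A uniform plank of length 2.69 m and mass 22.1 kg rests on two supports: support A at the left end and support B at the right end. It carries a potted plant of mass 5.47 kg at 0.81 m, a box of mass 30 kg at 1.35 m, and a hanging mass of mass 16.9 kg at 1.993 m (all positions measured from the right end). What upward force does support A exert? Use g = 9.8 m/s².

R_A ≈ 395 N

Take moments about support B.
Beam weight: 22.1 × 9.8 = 216.6 N down at 1.345 m → arm 1.345 m, τ = 216.6 × 1.345 = 291.3 N·m counterclockwise.
Potted plant: 5.47 × 9.8 = 53.61 N down at 0.81 m → arm 0.81 m, τ = 53.61 × 0.81 = 43.42 N·m counterclockwise.
Box: 30 × 9.8 = 294 N down at 1.35 m → arm 1.35 m, τ = 294 × 1.35 = 396.9 N·m counterclockwise.
Hanging mass: 16.9 × 9.8 = 165.6 N down at 1.993 m → arm 1.993 m, τ = 165.6 × 1.993 = 330 N·m counterclockwise.
Net load moment about support B = 1062 N·m counterclockwise.
Reaction R at support A is upward at 2.69 m, arm 2.69 m → moment R × 2.69 clockwise.
Στ = 0 ⇒ R × 2.69 = 1062 ⇒ R = 395 N.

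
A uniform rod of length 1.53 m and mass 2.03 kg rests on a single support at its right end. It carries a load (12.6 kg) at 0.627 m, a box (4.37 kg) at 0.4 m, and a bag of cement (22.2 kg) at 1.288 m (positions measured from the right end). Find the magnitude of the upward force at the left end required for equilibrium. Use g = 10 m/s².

F ≈ 260 N

Taking torques about the right end:
Beam weight: 2.03 × 10 = 20.3 N down at 0.765 m → arm 0.765 m, τ = 20.3 × 0.765 = 15.53 N·m counterclockwise.
Load: 12.6 × 10 = 126 N down at 0.627 m → arm 0.627 m, τ = 126 × 0.627 = 79 N·m counterclockwise.
Box: 4.37 × 10 = 43.7 N down at 0.4 m → arm 0.4 m, τ = 43.7 × 0.4 = 17.48 N·m counterclockwise.
Bag of cement: 22.2 × 10 = 222 N down at 1.288 m → arm 1.288 m, τ = 222 × 1.288 = 285.9 N·m counterclockwise.
Net moment of the loads = 397.9 N·m counterclockwise.
The upward force F acts at the left end, arm 1.53 m, giving F × 1.53 clockwise.
Setting net torque to zero: F × 1.53 = 397.9 → F = 397.9 / 1.53 = 260 N.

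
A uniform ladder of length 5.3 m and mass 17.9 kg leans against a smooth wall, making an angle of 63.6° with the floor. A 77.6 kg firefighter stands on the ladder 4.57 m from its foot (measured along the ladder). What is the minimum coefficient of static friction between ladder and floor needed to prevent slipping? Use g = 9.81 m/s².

Take moments about the foot of the ladder.
Ladder weight 17.9×9.81 = 175.6 N acts at 2.65 m along the ladder; its horizontal arm is 2.65·cos63.6° = 1.178 m → τ = 206.9 N·m clockwise.
Firefighter: 77.6×9.81 = 761.3 N at 4.57 m → arm 2.032 m → τ = 1547 N·m clockwise.
Wall normal N acts horizontally at the top; its moment arm is the height L sinθ = 5.3·sin63.6° = 4.747 m, counterclockwise.
Balancing moments: N × 4.747 = 1754, giving N = 369.5 N.
ΣFx = 0 ⇒ f = N_wall = 369.5 N. ΣFy = 0 ⇒ N_floor = 936.9 N.
μ_min = f / N_floor = 369.5 / 936.9 = 0.394.

μ_min ≈ 0.394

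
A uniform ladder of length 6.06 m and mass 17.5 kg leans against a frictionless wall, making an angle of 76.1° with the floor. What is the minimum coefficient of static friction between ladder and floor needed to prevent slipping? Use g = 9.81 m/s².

μ_min ≈ 0.124

Take moments about the foot of the ladder.
Ladder weight 17.5×9.81 = 171.7 N acts at 3.03 m along the ladder; its horizontal arm is 3.03·cos76.1° = 0.7279 m → τ = 125 N·m clockwise.
Wall normal N acts horizontally at the top; its moment arm is the height L sinθ = 6.06·sin76.1° = 5.883 m, counterclockwise.
Balancing moments: N × 5.883 = 125, giving N = 21.25 N.
ΣFx = 0 ⇒ f = N_wall = 21.25 N. ΣFy = 0 ⇒ N_floor = 171.7 N.
μ_min = f / N_floor = 21.25 / 171.7 = 0.124.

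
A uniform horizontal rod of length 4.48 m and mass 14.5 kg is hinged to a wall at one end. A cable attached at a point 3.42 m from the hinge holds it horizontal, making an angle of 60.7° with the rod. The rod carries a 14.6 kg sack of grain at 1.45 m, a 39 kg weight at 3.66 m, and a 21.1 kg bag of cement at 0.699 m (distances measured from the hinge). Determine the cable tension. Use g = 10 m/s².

Taking torques about the hinge:
Beam weight: 14.5 × 10 = 145 N down at 2.24 m → arm 2.24 m, τ = 145 × 2.24 = 324.8 N·m clockwise.
Sack of grain: 14.6 × 10 = 146 N down at 1.45 m → arm 1.45 m, τ = 146 × 1.45 = 211.7 N·m clockwise.
Weight: 39 × 10 = 390 N down at 3.66 m → arm 3.66 m, τ = 390 × 3.66 = 1427 N·m clockwise.
Bag of cement: 21.1 × 10 = 211 N down at 0.699 m → arm 0.699 m, τ = 211 × 0.699 = 147.5 N·m clockwise.
Total clockwise load moment = 2111 N·m.
The cable tension T acts at 3.42 m; only its component perpendicular to the rod, T sinθ, produces torque. sin 60.7° = 0.8721.
Στ = 0 ⇒ T × 3.42 × 0.8721 = 2111 ⇒ T = 2111 / 2.983 = 708 N.

T ≈ 708 N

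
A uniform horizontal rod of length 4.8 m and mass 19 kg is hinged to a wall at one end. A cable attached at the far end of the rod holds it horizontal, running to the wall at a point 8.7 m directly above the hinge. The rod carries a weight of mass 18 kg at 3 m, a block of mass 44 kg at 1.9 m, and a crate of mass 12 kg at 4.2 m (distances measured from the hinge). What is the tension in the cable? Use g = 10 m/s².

Take moments about the hinge.
Beam weight: 19 × 10 = 190 N down at 2.4 m → arm 2.4 m, τ = 190 × 2.4 = 456 N·m clockwise.
Weight: 18 × 10 = 180 N down at 3 m → arm 3 m, τ = 180 × 3 = 540 N·m clockwise.
Block: 44 × 10 = 440 N down at 1.9 m → arm 1.9 m, τ = 440 × 1.9 = 836 N·m clockwise.
Crate: 12 × 10 = 120 N down at 4.2 m → arm 4.2 m, τ = 120 × 4.2 = 504 N·m clockwise.
Total clockwise load moment = 2336 N·m.
The cable tension T acts at 4.8 m; only its component perpendicular to the rod, T sinθ, produces torque. sinθ = h/√(h²+d²) = 8.7/√(8.7²+4.8²) = 0.8756.
Στ = 0 ⇒ T × 4.8 × 0.8756 = 2336 ⇒ T = 2336 / 4.203 = 556 N.

T ≈ 556 N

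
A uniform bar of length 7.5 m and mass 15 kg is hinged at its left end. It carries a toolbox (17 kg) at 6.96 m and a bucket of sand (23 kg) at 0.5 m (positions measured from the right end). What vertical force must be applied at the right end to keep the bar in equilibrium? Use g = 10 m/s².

Taking torques about the left end:
Beam weight: 15 × 10 = 150 N down at 3.75 m → arm 3.75 m, τ = 150 × 3.75 = 562.5 N·m clockwise.
Toolbox: 17 × 10 = 170 N down at 6.96 m → arm 0.54 m, τ = 170 × 0.54 = 91.8 N·m clockwise.
Bucket of sand: 23 × 10 = 230 N down at 0.5 m → arm 7 m, τ = 230 × 7 = 1610 N·m clockwise.
Net moment of the loads = 2264 N·m clockwise.
The upward force F acts at the right end, arm 7.5 m, giving F × 7.5 counterclockwise.
Στ = 0 ⇒ F × 7.5 = 2264 ⇒ F = 2264 / 7.5 = 302 N.

F ≈ 302 N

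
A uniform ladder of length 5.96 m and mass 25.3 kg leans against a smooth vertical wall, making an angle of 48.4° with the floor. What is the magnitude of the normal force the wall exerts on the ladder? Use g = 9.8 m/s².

N_wall ≈ 110 N

Choose the foot of the ladder as the axis so the floor normal and friction both act there and drop out.
Ladder weight 25.3×9.8 = 247.9 N acts at 2.98 m along the ladder; its horizontal arm is 2.98·cos48.4° = 1.979 m → τ = 490.6 N·m clockwise.
Wall normal N acts horizontally at the top; its moment arm is the height L sinθ = 5.96·sin48.4° = 4.457 m, counterclockwise.
Στ = 0 ⇒ N × 4.457 = 490.6 ⇒ N = 110 N.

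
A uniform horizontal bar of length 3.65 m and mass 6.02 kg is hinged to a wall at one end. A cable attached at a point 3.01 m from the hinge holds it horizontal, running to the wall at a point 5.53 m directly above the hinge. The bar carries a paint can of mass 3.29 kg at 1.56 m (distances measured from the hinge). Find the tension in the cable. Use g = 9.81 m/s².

Choose the hinge as the axis so the unknown hinge reaction has zero arm there.
Beam weight: 6.02 × 9.81 = 59.06 N down at 1.825 m → arm 1.825 m, τ = 59.06 × 1.825 = 107.8 N·m clockwise.
Paint can: 3.29 × 9.81 = 32.27 N down at 1.56 m → arm 1.56 m, τ = 32.27 × 1.56 = 50.34 N·m clockwise.
Total clockwise load moment = 158.1 N·m.
The cable tension T acts at 3.01 m; only its component perpendicular to the bar, T sinθ, produces torque. sinθ = h/√(h²+d²) = 5.53/√(5.53²+3.01²) = 0.8783.
Balancing moments: T × 3.01 × 0.8783 = 158.1, giving T = 158.1 / 2.644 = 59.8 N.

T ≈ 59.8 N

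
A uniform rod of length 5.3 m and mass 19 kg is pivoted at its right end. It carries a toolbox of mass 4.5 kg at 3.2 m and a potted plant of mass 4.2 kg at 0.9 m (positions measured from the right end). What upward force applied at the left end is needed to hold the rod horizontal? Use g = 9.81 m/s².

Choose the right end as the axis so the unknown pivot reaction has zero arm there.
Beam weight: 19 × 9.81 = 186.4 N down at 2.65 m → arm 2.65 m, τ = 186.4 × 2.65 = 494 N·m counterclockwise.
Toolbox: 4.5 × 9.81 = 44.15 N down at 3.2 m → arm 3.2 m, τ = 44.15 × 3.2 = 141.3 N·m counterclockwise.
Potted plant: 4.2 × 9.81 = 41.2 N down at 0.9 m → arm 0.9 m, τ = 41.2 × 0.9 = 37.08 N·m counterclockwise.
Net moment of the loads = 672.4 N·m counterclockwise.
The upward force F acts at the left end, arm 5.3 m, giving F × 5.3 clockwise.
Balancing moments: F × 5.3 = 672.4, giving F = 672.4 / 5.3 = 127 N.

F ≈ 127 N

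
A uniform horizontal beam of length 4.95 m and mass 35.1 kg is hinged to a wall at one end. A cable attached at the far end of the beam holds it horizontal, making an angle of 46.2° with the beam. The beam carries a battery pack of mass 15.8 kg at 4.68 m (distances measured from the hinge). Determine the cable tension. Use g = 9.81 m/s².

Sum moments about the hinge (the unknown hinge reaction has zero arm there).
Beam weight: 35.1 × 9.81 = 344.3 N down at 2.475 m → arm 2.475 m, τ = 344.3 × 2.475 = 852.1 N·m clockwise.
Battery pack: 15.8 × 9.81 = 155 N down at 4.68 m → arm 4.68 m, τ = 155 × 4.68 = 725.4 N·m clockwise.
Total clockwise load moment = 1578 N·m.
The cable tension T acts at 4.95 m; only its component perpendicular to the beam, T sinθ, produces torque. sin 46.2° = 0.7218.
Στ = 0 ⇒ T × 4.95 × 0.7218 = 1578 ⇒ T = 1578 / 3.573 = 442 N.

T ≈ 442 N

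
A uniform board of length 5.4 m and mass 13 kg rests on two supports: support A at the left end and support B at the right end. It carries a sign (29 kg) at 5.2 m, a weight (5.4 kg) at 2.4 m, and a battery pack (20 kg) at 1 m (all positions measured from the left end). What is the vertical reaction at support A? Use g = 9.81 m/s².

R_A ≈ 264 N

Choose support B as the axis so its reaction then has zero moment arm.
Beam weight: 13 × 9.81 = 127.5 N down at 2.7 m → arm 2.7 m, τ = 127.5 × 2.7 = 344.2 N·m counterclockwise.
Sign: 29 × 9.81 = 284.5 N down at 5.2 m → arm 0.2 m, τ = 284.5 × 0.2 = 56.9 N·m counterclockwise.
Weight: 5.4 × 9.81 = 52.97 N down at 2.4 m → arm 3 m, τ = 52.97 × 3 = 158.9 N·m counterclockwise.
Battery pack: 20 × 9.81 = 196.2 N down at 1 m → arm 4.4 m, τ = 196.2 × 4.4 = 863.3 N·m counterclockwise.
Net load moment about support B = 1423 N·m counterclockwise.
Reaction R at support A is upward at 0 m, arm 5.4 m → moment R × 5.4 clockwise.
For rotational equilibrium, R × 5.4 = 1423, so R = 264 N.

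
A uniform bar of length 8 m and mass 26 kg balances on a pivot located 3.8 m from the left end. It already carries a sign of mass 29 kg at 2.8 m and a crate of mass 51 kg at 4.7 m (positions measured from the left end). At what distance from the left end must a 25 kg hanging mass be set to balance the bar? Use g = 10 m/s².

x ≈ 2.92 m from the left end

Choose the pivot (at 3.8 m from the left end) as the axis so the support reaction has zero arm there.
Beam weight: 26 × 10 = 260 N down at 4 m → arm 0.2 m, τ = 260 × 0.2 = 52 N·m clockwise.
Sign: 29 × 10 = 290 N down at 2.8 m → arm 1 m, τ = 290 × 1 = 290 N·m counterclockwise.
Crate: 51 × 10 = 510 N down at 4.7 m → arm 0.9 m, τ = 510 × 0.9 = 459 N·m clockwise.
Net moment of existing loads = 221 N·m clockwise.
The hanging mass weighs 25 × 10 = 250 N and must supply an equal counterclockwise moment, so its lever arm about the pivot is 221 / 250 = 0.884 m.
That puts it at 3.8 − 0.884 = 2.92 m from the left end.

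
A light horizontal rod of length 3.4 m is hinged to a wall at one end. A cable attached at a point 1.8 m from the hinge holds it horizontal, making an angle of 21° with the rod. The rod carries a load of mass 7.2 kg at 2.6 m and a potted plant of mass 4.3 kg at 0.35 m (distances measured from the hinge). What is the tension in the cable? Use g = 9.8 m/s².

T ≈ 307 N

About the hinge:
Load: 7.2 × 9.8 = 70.56 N down at 2.6 m → arm 2.6 m, τ = 70.56 × 2.6 = 183.5 N·m clockwise.
Potted plant: 4.3 × 9.8 = 42.14 N down at 0.35 m → arm 0.35 m, τ = 42.14 × 0.35 = 14.75 N·m clockwise.
Total clockwise load moment = 198.2 N·m.
The cable tension T acts at 1.8 m; only its component perpendicular to the rod, T sinθ, produces torque. sin 21° = 0.3584.
Balancing moments: T × 1.8 × 0.3584 = 198.2, giving T = 198.2 / 0.6451 = 307 N.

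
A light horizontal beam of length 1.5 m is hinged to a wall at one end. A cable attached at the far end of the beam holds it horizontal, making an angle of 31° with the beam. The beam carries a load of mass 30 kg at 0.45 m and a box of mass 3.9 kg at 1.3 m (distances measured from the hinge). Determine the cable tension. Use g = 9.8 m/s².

T ≈ 236 N

Sum moments about the hinge (the unknown hinge reaction has zero arm there).
Load: 30 × 9.8 = 294 N down at 0.45 m → arm 0.45 m, τ = 294 × 0.45 = 132.3 N·m clockwise.
Box: 3.9 × 9.8 = 38.22 N down at 1.3 m → arm 1.3 m, τ = 38.22 × 1.3 = 49.69 N·m clockwise.
Total clockwise load moment = 182 N·m.
The cable tension T acts at 1.5 m; only its component perpendicular to the beam, T sinθ, produces torque. sin 31° = 0.515.
Setting net torque to zero: T × 1.5 × 0.515 = 182 → T = 182 / 0.7725 = 236 N.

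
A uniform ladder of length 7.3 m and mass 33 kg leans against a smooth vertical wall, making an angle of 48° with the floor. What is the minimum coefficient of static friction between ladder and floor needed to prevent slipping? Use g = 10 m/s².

Take moments about the foot of the ladder.
Ladder weight 33×10 = 330 N acts at 3.65 m along the ladder; its horizontal arm is 3.65·cos48° = 2.442 m → τ = 805.9 N·m clockwise.
Wall normal N acts horizontally at the top; its moment arm is the height L sinθ = 7.3·sin48° = 5.425 m, counterclockwise.
For rotational equilibrium, N × 5.425 = 805.9, so N = 148.6 N.
ΣFx = 0 ⇒ f = N_wall = 148.6 N. ΣFy = 0 ⇒ N_floor = 330 N.
μ_min = f / N_floor = 148.6 / 330 = 0.45.

μ_min ≈ 0.45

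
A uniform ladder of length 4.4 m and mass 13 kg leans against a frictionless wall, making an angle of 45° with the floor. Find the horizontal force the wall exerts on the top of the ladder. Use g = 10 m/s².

Choose the foot of the ladder as the axis so the floor normal and friction both act there and drop out.
Ladder weight 13×10 = 130 N acts at 2.2 m along the ladder; its horizontal arm is 2.2·cos45° = 1.556 m → τ = 202.3 N·m clockwise.
Wall normal N acts horizontally at the top; its moment arm is the height L sinθ = 4.4·sin45° = 3.111 m, counterclockwise.
Setting net torque to zero: N × 3.111 = 202.3 → N = 65 N.

N_wall ≈ 65 N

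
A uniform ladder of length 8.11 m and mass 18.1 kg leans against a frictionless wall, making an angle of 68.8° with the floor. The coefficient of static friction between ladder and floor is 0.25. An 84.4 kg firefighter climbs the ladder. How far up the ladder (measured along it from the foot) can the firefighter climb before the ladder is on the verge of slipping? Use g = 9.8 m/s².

d ≈ 5.48 m

About the foot of the ladder:
Ladder weight 18.1×9.8 = 177.4 N acts at 4.055 m along the ladder; its horizontal arm is 4.055·cos68.8° = 1.466 m → τ = 260.1 N·m clockwise.
Firefighter weight 84.4×9.8 = 827.1 N at distance d → arm d·cos68.8° → τ = 827.1·d·0.3616 clockwise.
Wall normal N at the top has arm L sinθ = 7.561 m counterclockwise, so Στ = 0 gives N·7.561 = 260.1 + 299.1·d.
ΣFy = 0 ⇒ N_floor = 1004 N, so the maximum friction is μ_s·N_floor = 0.25×1004 = 251 N. ΣFx = 0 ⇒ N_wall = f, so at the slipping point N = 251 N.
Substituting: 251×7.561 = 260.1 + 299.1·d ⇒ d = (1898 − 260.1) / 299.1 = 5.48 m.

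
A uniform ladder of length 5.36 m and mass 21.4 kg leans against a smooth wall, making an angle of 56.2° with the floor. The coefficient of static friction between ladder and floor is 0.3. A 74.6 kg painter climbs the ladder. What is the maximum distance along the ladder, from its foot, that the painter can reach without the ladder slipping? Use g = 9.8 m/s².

Choose the foot of the ladder as the axis so the floor normal and friction both act there and drop out.
Ladder weight 21.4×9.8 = 209.7 N acts at 2.68 m along the ladder; its horizontal arm is 2.68·cos56.2° = 1.491 m → τ = 312.7 N·m clockwise.
Painter weight 74.6×9.8 = 731.1 N at distance d → arm d·cos56.2° → τ = 731.1·d·0.5563 clockwise.
Wall normal N at the top has arm L sinθ = 4.454 m counterclockwise, so Στ = 0 gives N·4.454 = 312.7 + 406.7·d.
ΣFy = 0 ⇒ N_floor = 940.8 N, so the maximum friction is μ_s·N_floor = 0.3×940.8 = 282.2 N. ΣFx = 0 ⇒ N_wall = f, so at the slipping point N = 282.2 N.
Substituting: 282.2×4.454 = 312.7 + 406.7·d ⇒ d = (1257 − 312.7) / 406.7 = 2.32 m.

d ≈ 2.32 m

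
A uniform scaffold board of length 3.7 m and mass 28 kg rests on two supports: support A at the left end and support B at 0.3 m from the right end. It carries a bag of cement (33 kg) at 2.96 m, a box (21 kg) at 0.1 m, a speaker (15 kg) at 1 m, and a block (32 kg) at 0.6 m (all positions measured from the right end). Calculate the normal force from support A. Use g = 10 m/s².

R_A ≈ 433 N

Taking torques about support B:
Beam weight: 28 × 10 = 280 N down at 1.85 m → arm 1.55 m, τ = 280 × 1.55 = 434 N·m counterclockwise.
Bag of cement: 33 × 10 = 330 N down at 2.96 m → arm 2.66 m, τ = 330 × 2.66 = 877.8 N·m counterclockwise.
Box: 21 × 10 = 210 N down at 0.1 m → arm 0.2 m, τ = 210 × 0.2 = 42 N·m clockwise.
Speaker: 15 × 10 = 150 N down at 1 m → arm 0.7 m, τ = 150 × 0.7 = 105 N·m counterclockwise.
Block: 32 × 10 = 320 N down at 0.6 m → arm 0.3 m, τ = 320 × 0.3 = 96 N·m counterclockwise.
Net load moment about support B = 1471 N·m counterclockwise.
Reaction R at support A is upward at 3.7 m, arm 3.4 m → moment R × 3.4 clockwise.
Setting net torque to zero: R × 3.4 = 1471 → R = 433 N.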